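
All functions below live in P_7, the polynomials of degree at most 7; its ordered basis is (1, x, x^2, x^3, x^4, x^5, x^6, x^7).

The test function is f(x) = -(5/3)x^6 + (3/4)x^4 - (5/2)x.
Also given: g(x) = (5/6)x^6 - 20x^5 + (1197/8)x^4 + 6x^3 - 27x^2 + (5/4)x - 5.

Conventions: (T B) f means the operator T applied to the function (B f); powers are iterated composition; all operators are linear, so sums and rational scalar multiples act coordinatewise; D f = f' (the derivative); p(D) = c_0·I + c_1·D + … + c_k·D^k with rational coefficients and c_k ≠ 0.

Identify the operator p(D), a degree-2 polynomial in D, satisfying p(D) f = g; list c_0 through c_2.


D^0 f = -(5/3)x^6 + (3/4)x^4 - (5/2)x
D^1 f = -10x^5 + 3x^3 - 5/2
D^2 f = -50x^4 + 9x^2
matching coefficients of g against c_0 f + c_1 Df + … from the top degree down determines the c_i
solution: c_0 = -1/2, c_1 = 2, c_2 = -3

p(D) = -(1/2)·I + 2·D − 3·D^2, i.e. c_0 = -1/2, c_1 = 2, c_2 = -3


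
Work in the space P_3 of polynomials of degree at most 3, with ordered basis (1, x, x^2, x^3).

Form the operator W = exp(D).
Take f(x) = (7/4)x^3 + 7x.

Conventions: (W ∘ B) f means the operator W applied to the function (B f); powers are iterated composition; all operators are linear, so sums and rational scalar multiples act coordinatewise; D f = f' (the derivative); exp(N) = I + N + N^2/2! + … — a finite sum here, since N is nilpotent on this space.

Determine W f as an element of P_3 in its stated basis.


the image equals g(x) = (7/4)x^3 + (21/4)x^2 + (49/4)x + 35/4

order-1 term: (21/4)x^2 + 7
order-2 term: (21/4)x
order-3 term: 7/4
the series for exp(D) f terminates at order 3
exp(D) f = (7/4)x^3 + (21/4)x^2 + (49/4)x + 35/4


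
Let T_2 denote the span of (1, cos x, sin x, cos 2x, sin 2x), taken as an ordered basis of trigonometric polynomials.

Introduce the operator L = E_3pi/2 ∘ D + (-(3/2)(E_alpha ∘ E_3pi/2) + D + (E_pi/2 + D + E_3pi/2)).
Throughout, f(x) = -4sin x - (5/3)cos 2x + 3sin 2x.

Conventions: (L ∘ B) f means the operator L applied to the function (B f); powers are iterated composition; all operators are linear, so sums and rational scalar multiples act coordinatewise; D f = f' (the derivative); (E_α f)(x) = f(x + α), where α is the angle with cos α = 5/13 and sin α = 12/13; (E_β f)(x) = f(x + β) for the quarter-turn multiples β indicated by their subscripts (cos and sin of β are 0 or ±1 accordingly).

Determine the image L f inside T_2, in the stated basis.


D f = -4cos x + 6cos 2x + (10/3)sin 2x
E_3pi/2 D f = -4sin x - 6cos 2x - (10/3)sin 2x
E_3pi/2 f = 4cos x + (5/3)cos 2x - 3sin 2x
E_alpha E_3pi/2 f = (20/13)cos x - (48/13)sin x - (1675/507)cos 2x + (157/169)sin 2x
(-(3/2)(E_alpha ∘ E_3pi/2)) f = -(30/13)cos x + (72/13)sin x + (1675/338)cos 2x - (471/338)sin 2x
D f = -4cos x + 6cos 2x + (10/3)sin 2x
E_pi/2 f = -4cos x + (5/3)cos 2x - 3sin 2x
D f = -4cos x + 6cos 2x + (10/3)sin 2x
E_3pi/2 f = 4cos x + (5/3)cos 2x - 3sin 2x
(E_pi/2 + D + E_3pi/2) f = -4cos x + (28/3)cos 2x - (8/3)sin 2x
(-(3/2)(E_alpha ∘ E_3pi/2) + D + (E_pi/2 + D + E_3pi/2)) f = -(134/13)cos x + (72/13)sin x + (20573/1014)cos 2x - (737/1014)sin 2x
(E_3pi/2 ∘ D + (-(3/2)(E_alpha ∘ E_3pi/2) + D + (E_pi/2 + D + E_3pi/2))) f = -(134/13)cos x + (20/13)sin x + (14489/1014)cos 2x - (4117/1014)sin 2x

the result is g(x) = -(134/13)cos x + (20/13)sin x + (14489/1014)cos 2x - (4117/1014)sin 2x


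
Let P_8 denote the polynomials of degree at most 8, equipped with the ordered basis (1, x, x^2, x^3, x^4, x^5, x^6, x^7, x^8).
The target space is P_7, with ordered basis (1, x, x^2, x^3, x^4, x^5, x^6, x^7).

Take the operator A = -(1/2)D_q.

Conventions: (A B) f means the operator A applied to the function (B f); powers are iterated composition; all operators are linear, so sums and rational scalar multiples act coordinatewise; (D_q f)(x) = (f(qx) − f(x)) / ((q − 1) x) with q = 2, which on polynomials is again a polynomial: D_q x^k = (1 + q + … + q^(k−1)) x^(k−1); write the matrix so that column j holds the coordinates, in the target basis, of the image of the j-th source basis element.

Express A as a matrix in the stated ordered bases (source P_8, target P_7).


image of 1: 0
image of x: -1/2
image of x^2: -(3/2)x
image of x^3: -(7/2)x^2
image of x^4: -(15/2)x^3
image of x^5: -(31/2)x^4
image of x^6: -(63/2)x^5
image of x^7: -(127/2)x^6
image of x^8: -(255/2)x^7
each image's coordinates form column j of the matrix

the matrix is [[0, -1/2, 0, 0, 0, 0, 0, 0, 0]; [0, 0, -3/2, 0, 0, 0, 0, 0, 0]; [0, 0, 0, -7/2, 0, 0, 0, 0, 0]; [0, 0, 0, 0, -15/2, 0, 0, 0, 0]; [0, 0, 0, 0, 0, -31/2, 0, 0, 0]; [0, 0, 0, 0, 0, 0, -63/2, 0, 0]; [0, 0, 0, 0, 0, 0, 0, -127/2, 0]; [0, 0, 0, 0, 0, 0, 0, 0, -255/2]] (rows listed top to bottom)


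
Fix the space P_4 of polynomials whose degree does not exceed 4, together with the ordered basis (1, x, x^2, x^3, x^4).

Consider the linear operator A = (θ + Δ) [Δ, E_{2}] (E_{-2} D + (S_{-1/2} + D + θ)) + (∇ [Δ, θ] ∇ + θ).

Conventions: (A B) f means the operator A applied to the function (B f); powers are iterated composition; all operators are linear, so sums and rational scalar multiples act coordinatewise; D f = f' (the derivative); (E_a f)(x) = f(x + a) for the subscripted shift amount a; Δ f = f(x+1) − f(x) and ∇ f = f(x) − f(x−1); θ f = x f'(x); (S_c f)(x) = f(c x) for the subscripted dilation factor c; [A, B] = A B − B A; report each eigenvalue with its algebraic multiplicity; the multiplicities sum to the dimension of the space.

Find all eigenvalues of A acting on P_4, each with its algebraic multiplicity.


image of 1: 0
image of x: x
image of x^2: 2x^2
image of x^3: 3x^3 + 6
image of x^4: 4x^4 + 24x
the matrix is upper triangular; its diagonal is (0, 1, 2, 3, 4)
for a triangular matrix the eigenvalues are the diagonal entries, with algebraic multiplicity their repetition count

λ = 0 (multiplicity 1), λ = 1 (multiplicity 1), λ = 2 (multiplicity 1), λ = 3 (multiplicity 1), λ = 4 (multiplicity 1)


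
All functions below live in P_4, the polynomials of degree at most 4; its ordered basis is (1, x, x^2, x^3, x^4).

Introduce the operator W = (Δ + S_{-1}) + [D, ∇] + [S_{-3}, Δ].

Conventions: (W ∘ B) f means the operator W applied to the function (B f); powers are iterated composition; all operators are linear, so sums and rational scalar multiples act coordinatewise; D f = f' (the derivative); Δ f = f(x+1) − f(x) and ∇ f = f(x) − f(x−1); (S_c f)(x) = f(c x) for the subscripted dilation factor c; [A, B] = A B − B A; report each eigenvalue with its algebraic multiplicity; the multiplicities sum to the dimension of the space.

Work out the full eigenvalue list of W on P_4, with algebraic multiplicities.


λ = -1 (multiplicity 2), λ = 1 (multiplicity 3)

image of 1: 1
image of x: -x + 5
image of x^2: x^2 - 22x - 7
image of x^3: -x^3 + 111x^2 + 75x + 29
image of x^4: x^4 - 428x^3 - 426x^2 - 332x - 79
the matrix is upper triangular; its diagonal is (1, -1, 1, -1, 1)
for a triangular matrix the eigenvalues are the diagonal entries, with algebraic multiplicity their repetition count


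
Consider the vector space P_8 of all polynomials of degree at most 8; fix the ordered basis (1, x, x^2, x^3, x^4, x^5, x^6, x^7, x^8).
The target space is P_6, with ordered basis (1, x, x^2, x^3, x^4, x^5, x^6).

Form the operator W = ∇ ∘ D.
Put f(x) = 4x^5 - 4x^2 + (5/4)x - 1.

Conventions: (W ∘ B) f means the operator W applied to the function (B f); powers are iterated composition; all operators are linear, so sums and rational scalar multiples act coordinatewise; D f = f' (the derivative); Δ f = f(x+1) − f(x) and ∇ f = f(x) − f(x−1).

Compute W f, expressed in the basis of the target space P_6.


D f = 20x^4 - 8x + 5/4
∇ D f = 80x^3 - 120x^2 + 80x - 28

g(x) = 80x^3 - 120x^2 + 80x - 28


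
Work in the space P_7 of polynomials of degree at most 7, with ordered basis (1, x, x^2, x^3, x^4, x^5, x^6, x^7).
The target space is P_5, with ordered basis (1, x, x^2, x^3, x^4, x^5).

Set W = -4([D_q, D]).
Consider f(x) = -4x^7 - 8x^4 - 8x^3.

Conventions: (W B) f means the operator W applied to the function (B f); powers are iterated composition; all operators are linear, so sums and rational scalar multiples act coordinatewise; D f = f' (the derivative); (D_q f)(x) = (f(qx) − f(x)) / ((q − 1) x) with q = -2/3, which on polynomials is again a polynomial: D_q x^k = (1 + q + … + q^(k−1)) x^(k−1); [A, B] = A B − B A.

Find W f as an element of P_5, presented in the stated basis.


D f = -28x^6 - 32x^3 - 24x^2
D_q D f = -(3724/243)x^5 - (224/9)x^2 - 8x
D_q f = -(1852/729)x^6 - (104/27)x^3 - (56/9)x^2
D D_q f = -(3704/243)x^5 - (104/9)x^2 - (112/9)x
[D_q, D] f = -(20/243)x^5 - (40/3)x^2 + (40/9)x
(-4([D_q, D])) f = (80/243)x^5 + (160/3)x^2 - (160/9)x

the image equals g(x) = (80/243)x^5 + (160/3)x^2 - (160/9)x


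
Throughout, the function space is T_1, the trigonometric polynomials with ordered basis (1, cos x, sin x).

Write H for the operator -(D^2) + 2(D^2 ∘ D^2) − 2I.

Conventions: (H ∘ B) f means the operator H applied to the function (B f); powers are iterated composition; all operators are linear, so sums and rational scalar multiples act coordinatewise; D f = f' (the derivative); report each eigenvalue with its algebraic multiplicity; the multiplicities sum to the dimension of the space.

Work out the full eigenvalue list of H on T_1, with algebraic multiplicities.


λ = -2 (multiplicity 1), λ = 1 (multiplicity 2)

image of 1: -2
image of cos x: cos x
image of sin x: sin x
the matrix is diagonal; its diagonal is (-2, 1, 1)
for a triangular matrix the eigenvalues are the diagonal entries, with algebraic multiplicity their repetition count


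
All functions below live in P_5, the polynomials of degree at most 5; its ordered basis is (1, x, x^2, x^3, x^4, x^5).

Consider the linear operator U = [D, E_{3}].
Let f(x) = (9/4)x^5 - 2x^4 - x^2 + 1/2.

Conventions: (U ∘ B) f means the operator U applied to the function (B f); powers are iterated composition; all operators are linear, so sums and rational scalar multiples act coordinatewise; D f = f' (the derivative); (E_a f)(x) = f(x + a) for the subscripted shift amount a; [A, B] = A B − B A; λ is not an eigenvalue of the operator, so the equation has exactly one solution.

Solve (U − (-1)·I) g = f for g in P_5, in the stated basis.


write g with unknown coordinates in the stated basis and equate coefficients in (U − (-1)·I) g = f
solving from the highest basis element down gives g = (9/4)x^5 - 2x^4 - x^2 + 1/2
check: U g = 0
so U g − (-1)·g = (9/4)x^5 - 2x^4 - x^2 + 1/2 = f ✓

the result is g(x) = (9/4)x^5 - 2x^4 - x^2 + 1/2


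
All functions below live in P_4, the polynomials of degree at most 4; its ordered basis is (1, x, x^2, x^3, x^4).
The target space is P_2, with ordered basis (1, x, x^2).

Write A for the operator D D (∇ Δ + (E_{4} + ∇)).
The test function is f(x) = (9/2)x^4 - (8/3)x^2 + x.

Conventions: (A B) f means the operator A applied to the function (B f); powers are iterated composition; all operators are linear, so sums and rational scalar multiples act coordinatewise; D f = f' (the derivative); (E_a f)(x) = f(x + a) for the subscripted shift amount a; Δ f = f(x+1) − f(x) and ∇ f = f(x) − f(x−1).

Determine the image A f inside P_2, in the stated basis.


Δ f = 18x^3 + 27x^2 + (38/3)x + 17/6
∇ Δ f = 54x^2 + 11/3
E_{4} f = (9/2)x^4 + 72x^3 + (1288/3)x^2 + (3395/3)x + 3340/3
∇ f = 18x^3 - 27x^2 + (38/3)x - 5/6
(E_{4} + ∇) f = (9/2)x^4 + 90x^3 + (1207/3)x^2 + (3433/3)x + 2225/2
(∇ Δ + (E_{4} + ∇)) f = (9/2)x^4 + 90x^3 + (1369/3)x^2 + (3433/3)x + 6697/6
D (∇ Δ + (E_{4} + ∇)) f = 18x^3 + 270x^2 + (2738/3)x + 3433/3
D D (∇ Δ + (E_{4} + ∇)) f = 54x^2 + 540x + 2738/3

g(x) = 54x^2 + 540x + 2738/3


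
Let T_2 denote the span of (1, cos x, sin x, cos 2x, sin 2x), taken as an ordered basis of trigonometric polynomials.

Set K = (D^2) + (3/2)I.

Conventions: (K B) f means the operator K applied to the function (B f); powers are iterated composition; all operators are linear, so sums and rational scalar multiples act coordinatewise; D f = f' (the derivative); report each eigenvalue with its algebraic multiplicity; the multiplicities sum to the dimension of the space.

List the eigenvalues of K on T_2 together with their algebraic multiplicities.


image of 1: 3/2
image of cos x: (1/2)cos x
image of sin x: (1/2)sin x
image of cos 2x: -(5/2)cos 2x
image of sin 2x: -(5/2)sin 2x
the matrix is diagonal; its diagonal is (3/2, 1/2, 1/2, -5/2, -5/2)
for a triangular matrix the eigenvalues are the diagonal entries, with algebraic multiplicity their repetition count

λ = -5/2 (multiplicity 2), λ = 1/2 (multiplicity 2), λ = 3/2 (multiplicity 1)


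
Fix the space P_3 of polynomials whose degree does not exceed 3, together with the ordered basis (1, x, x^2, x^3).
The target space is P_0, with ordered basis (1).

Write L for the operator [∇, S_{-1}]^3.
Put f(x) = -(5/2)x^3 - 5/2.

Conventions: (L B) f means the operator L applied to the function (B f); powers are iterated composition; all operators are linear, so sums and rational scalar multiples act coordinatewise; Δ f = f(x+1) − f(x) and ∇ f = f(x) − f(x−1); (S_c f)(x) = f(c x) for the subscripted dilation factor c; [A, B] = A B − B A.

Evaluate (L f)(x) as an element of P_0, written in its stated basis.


the image equals g(x) = -120

S_{-1} f = (5/2)x^3 - 5/2
∇ S_{-1} f = (15/2)x^2 - (15/2)x + 5/2
∇ f = -(15/2)x^2 + (15/2)x - 5/2
S_{-1} ∇ f = -(15/2)x^2 - (15/2)x - 5/2
[∇, S_{-1}] f = 15x^2 + 5
S_{-1} [∇, S_{-1}] f = 15x^2 + 5
∇ S_{-1} [∇, S_{-1}] f = 30x - 15
∇ [∇, S_{-1}] f = 30x - 15
S_{-1} ∇ [∇, S_{-1}] f = -30x - 15
[∇, S_{-1}] [∇, S_{-1}] f = 60x
S_{-1} [∇, S_{-1}] [∇, S_{-1}] f = -60x
∇ S_{-1} [∇, S_{-1}] [∇, S_{-1}] f = -60
∇ [∇, S_{-1}] [∇, S_{-1}] f = 60
S_{-1} ∇ [∇, S_{-1}] [∇, S_{-1}] f = 60
[∇, S_{-1}] [∇, S_{-1}] [∇, S_{-1}] f = -120


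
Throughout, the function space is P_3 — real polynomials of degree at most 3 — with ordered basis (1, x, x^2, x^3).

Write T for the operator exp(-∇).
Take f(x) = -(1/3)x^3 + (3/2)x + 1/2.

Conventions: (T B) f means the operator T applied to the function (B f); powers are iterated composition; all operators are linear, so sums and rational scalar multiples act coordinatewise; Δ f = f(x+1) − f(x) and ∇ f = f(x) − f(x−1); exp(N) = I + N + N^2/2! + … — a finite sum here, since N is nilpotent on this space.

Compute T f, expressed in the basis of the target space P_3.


order-1 term: x^2 - x - 7/6
order-2 term: -x + 1
order-3 term: 1/3
the series for exp(-∇) f terminates at order 3
exp(-∇) f = -(1/3)x^3 + x^2 - (1/2)x + 2/3

the image equals g(x) = -(1/3)x^3 + x^2 - (1/2)x + 2/3


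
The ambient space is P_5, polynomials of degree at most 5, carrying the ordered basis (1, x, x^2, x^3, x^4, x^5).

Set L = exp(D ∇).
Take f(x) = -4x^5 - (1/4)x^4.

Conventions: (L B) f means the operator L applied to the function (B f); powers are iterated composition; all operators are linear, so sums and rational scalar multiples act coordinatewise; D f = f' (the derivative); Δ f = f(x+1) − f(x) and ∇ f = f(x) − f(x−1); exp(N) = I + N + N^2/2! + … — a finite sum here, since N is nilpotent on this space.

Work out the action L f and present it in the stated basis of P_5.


order-1 term: -80x^3 + 117x^2 - 77x + 19
order-2 term: -240x + 237
the series for exp(D ∇) f terminates at order 2
exp(D ∇) f = -4x^5 - (1/4)x^4 - 80x^3 + 117x^2 - 317x + 256

g(x) = -4x^5 - (1/4)x^4 - 80x^3 + 117x^2 - 317x + 256


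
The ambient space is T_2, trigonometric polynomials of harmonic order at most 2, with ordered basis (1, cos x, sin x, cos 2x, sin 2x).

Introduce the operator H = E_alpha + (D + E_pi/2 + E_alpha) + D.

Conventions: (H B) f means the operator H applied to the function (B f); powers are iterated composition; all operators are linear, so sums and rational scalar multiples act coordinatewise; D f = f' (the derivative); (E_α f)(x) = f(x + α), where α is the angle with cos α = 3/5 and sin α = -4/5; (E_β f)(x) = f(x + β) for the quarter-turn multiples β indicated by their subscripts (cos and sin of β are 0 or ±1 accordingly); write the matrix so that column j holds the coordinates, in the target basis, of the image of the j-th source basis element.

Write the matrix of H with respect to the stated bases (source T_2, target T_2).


the matrix is [[3, 0, 0, 0, 0]; [0, 6/5, 7/5, 0, 0]; [0, -7/5, 6/5, 0, 0]; [0, 0, 0, -39/25, 52/25]; [0, 0, 0, -52/25, -39/25]] (rows listed top to bottom)

image of 1: 3
image of cos x: (6/5)cos x - (7/5)sin x
image of sin x: (7/5)cos x + (6/5)sin x
image of cos 2x: -(39/25)cos 2x - (52/25)sin 2x
image of sin 2x: (52/25)cos 2x - (39/25)sin 2x
each image's coordinates form column j of the matrix


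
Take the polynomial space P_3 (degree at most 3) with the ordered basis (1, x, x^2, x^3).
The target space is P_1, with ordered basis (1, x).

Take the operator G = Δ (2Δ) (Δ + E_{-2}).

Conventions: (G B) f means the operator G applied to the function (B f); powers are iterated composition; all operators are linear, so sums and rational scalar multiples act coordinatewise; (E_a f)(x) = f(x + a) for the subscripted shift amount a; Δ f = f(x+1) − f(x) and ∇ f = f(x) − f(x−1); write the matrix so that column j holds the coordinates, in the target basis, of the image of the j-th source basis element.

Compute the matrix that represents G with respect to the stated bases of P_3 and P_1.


the matrix is [[0, 0, 4, 0]; [0, 0, 0, 12]] (rows listed top to bottom)

image of 1: 0
image of x: 0
image of x^2: 4
image of x^3: 12x
each image's coordinates form column j of the matrix


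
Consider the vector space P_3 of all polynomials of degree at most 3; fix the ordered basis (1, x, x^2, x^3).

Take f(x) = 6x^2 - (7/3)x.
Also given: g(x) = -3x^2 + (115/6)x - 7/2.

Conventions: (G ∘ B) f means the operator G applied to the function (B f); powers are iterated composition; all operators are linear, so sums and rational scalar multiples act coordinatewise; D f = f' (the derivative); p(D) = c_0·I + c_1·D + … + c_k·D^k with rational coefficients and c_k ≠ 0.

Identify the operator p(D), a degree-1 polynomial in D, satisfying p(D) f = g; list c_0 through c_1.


c_0 = -1/2, c_1 = 3/2

D^0 f = 6x^2 - (7/3)x
D^1 f = 12x - 7/3
matching coefficients of g against c_0 f + c_1 Df + … from the top degree down determines the c_i
solution: c_0 = -1/2, c_1 = 3/2


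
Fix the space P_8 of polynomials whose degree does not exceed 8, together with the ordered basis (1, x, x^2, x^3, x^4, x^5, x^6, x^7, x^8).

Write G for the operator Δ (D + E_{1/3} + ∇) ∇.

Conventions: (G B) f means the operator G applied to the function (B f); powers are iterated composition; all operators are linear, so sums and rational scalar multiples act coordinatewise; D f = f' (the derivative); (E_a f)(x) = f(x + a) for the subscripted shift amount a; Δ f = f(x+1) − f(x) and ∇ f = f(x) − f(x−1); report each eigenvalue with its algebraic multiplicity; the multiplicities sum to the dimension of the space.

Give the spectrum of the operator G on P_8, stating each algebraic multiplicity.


λ = 0 (multiplicity 9)

image of 1: 0
image of x: 0
image of x^2: 2
image of x^3: 6x + 14
image of x^4: 12x^2 + 56x - 26/3
image of x^5: 20x^3 + 140x^2 - (130/3)x + 1190/27
image of x^6: 30x^4 + 280x^3 - 130x^2 + (2380/9)x - 1466/27
image of x^7: 42x^5 + 490x^4 - (910/3)x^3 + (8330/9)x^2 - (10262/27)x + 11942/81
image of x^8: 56x^6 + 784x^5 - (1820/3)x^4 + (66640/27)x^3 - (41048/27)x^2 + (95536/81)x - 176398/729
the matrix is upper triangular; its diagonal is (0, 0, 0, 0, 0, 0, 0, 0, 0)
for a triangular matrix the eigenvalues are the diagonal entries, with algebraic multiplicity their repetition count


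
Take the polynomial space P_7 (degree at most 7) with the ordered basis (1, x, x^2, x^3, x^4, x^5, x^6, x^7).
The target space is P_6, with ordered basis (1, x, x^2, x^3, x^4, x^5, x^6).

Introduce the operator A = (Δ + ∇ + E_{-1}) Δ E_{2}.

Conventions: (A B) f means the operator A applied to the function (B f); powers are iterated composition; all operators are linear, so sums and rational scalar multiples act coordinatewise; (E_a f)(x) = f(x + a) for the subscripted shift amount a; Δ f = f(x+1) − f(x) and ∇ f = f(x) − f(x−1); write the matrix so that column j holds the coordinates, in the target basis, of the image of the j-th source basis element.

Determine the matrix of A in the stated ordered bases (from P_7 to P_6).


image of 1: 0
image of x: 1
image of x^2: 2x + 7
image of x^3: 3x^2 + 21x + 37
image of x^4: 4x^3 + 42x^2 + 148x + 175
image of x^5: 5x^4 + 70x^3 + 370x^2 + 875x + 781
image of x^6: 6x^5 + 105x^4 + 740x^3 + 2625x^2 + 4686x + 3367
image of x^7: 7x^6 + 147x^5 + 1295x^4 + 6125x^3 + 16401x^2 + 23569x + 14197
each image's coordinates form column j of the matrix

the matrix is [[0, 1, 7, 37, 175, 781, 3367, 14197]; [0, 0, 2, 21, 148, 875, 4686, 23569]; [0, 0, 0, 3, 42, 370, 2625, 16401]; [0, 0, 0, 0, 4, 70, 740, 6125]; [0, 0, 0, 0, 0, 5, 105, 1295]; [0, 0, 0, 0, 0, 0, 6, 147]; [0, 0, 0, 0, 0, 0, 0, 7]] (rows listed top to bottom)


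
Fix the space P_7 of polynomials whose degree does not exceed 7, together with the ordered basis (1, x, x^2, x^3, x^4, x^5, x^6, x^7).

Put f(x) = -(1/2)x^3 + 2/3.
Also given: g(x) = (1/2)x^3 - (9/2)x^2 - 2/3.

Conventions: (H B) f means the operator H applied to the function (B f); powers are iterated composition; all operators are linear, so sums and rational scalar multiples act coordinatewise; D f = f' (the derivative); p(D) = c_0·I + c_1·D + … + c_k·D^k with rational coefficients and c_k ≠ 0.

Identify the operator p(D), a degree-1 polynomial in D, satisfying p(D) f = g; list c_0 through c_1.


D^0 f = -(1/2)x^3 + 2/3
D^1 f = -(3/2)x^2
matching coefficients of g against c_0 f + c_1 Df + … from the top degree down determines the c_i
solution: c_0 = -1, c_1 = 3

c_0 = -1, c_1 = 3


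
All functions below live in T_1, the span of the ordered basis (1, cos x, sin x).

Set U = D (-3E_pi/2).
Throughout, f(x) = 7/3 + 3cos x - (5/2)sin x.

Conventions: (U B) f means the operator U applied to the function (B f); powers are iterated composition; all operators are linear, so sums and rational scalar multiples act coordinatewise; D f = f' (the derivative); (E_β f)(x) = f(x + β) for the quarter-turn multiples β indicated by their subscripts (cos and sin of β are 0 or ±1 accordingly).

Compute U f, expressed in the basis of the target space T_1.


g(x) = 9cos x - (15/2)sin x

E_pi/2 f = 7/3 - (5/2)cos x - 3sin x
(-3E_pi/2) f = -7 + (15/2)cos x + 9sin x
D (-3E_pi/2) f = 9cos x - (15/2)sin x


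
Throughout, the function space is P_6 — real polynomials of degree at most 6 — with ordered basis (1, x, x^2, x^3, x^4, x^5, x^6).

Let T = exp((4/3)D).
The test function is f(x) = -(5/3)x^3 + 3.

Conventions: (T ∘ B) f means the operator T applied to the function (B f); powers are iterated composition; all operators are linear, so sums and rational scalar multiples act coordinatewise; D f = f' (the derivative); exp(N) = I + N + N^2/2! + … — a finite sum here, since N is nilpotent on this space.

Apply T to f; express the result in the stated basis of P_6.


the image equals g(x) = -(5/3)x^3 - (20/3)x^2 - (80/9)x - 77/81

order-1 term: -(20/3)x^2
order-2 term: -(80/9)x
order-3 term: -320/81
the series for exp((4/3)D) f terminates at order 3
exp((4/3)D) f = -(5/3)x^3 - (20/3)x^2 - (80/9)x - 77/81


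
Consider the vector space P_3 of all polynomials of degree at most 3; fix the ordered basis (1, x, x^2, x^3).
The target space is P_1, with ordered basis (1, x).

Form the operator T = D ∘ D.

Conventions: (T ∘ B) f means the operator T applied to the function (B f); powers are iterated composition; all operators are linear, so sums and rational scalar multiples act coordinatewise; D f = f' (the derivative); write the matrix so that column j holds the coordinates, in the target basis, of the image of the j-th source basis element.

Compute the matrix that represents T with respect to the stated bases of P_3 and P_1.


the matrix is [[0, 0, 2, 0]; [0, 0, 0, 6]] (rows listed top to bottom)

image of 1: 0
image of x: 0
image of x^2: 2
image of x^3: 6x
each image's coordinates form column j of the matrix


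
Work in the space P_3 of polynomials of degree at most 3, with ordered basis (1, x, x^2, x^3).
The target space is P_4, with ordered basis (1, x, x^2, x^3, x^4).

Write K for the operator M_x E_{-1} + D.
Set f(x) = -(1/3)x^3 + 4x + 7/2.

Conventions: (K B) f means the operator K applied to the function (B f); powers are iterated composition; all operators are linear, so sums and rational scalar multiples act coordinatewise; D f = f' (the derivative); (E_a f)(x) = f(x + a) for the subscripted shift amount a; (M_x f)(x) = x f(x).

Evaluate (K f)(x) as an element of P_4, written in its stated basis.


the image equals g(x) = -(1/3)x^4 + x^3 + 2x^2 - (1/6)x + 4

E_{-1} f = -(1/3)x^3 + x^2 + 3x - 1/6
M_x E_{-1} f = -(1/3)x^4 + x^3 + 3x^2 - (1/6)x
D f = -x^2 + 4
(M_x E_{-1} + D) f = -(1/3)x^4 + x^3 + 2x^2 - (1/6)x + 4


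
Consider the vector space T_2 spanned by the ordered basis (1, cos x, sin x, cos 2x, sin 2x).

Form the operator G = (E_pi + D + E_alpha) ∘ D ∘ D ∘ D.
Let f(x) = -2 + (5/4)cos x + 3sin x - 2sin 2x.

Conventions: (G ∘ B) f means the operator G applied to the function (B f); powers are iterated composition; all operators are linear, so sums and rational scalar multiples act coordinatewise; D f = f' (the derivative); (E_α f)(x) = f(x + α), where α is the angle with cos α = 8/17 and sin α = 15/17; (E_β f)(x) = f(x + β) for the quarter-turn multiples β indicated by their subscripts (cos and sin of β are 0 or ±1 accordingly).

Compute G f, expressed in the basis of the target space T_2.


D f = 3cos x - (5/4)sin x - 4cos 2x
D D f = -(5/4)cos x - 3sin x + 8sin 2x
D D D f = -3cos x + (5/4)sin x + 16cos 2x
E_pi (D ∘ D ∘ D) f = 3cos x - (5/4)sin x + 16cos 2x
D (D ∘ D ∘ D) f = (5/4)cos x + 3sin x - 32sin 2x
E_alpha (D ∘ D ∘ D) f = -(21/68)cos x + (55/17)sin x - (2576/289)cos 2x - (3840/289)sin 2x
(E_pi + D + E_alpha) (D ∘ D ∘ D) f = (67/17)cos x + (339/68)sin x + (2048/289)cos 2x - (13088/289)sin 2x

g(x) = (67/17)cos x + (339/68)sin x + (2048/289)cos 2x - (13088/289)sin 2x


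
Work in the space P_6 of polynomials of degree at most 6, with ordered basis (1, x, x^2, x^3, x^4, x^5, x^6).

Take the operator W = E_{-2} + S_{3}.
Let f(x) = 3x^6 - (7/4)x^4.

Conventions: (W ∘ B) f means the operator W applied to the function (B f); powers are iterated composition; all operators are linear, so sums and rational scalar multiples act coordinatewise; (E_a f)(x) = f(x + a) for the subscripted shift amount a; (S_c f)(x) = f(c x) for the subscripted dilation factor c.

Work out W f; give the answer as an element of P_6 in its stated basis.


the image equals g(x) = 2190x^6 - 36x^5 + (73/2)x^4 - 466x^3 + 678x^2 - 520x + 164

E_{-2} f = 3x^6 - 36x^5 + (713/4)x^4 - 466x^3 + 678x^2 - 520x + 164
S_{3} f = 2187x^6 - (567/4)x^4
(E_{-2} + S_{3}) f = 2190x^6 - 36x^5 + (73/2)x^4 - 466x^3 + 678x^2 - 520x + 164


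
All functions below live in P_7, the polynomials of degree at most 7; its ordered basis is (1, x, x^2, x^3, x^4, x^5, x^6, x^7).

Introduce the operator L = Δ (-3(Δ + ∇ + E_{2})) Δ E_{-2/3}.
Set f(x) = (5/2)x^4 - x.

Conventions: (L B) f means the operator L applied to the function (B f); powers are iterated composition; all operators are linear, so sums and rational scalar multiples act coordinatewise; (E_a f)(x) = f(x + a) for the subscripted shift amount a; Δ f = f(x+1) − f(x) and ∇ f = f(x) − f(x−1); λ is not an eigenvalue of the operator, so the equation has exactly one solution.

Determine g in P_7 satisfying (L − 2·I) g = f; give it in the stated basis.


write g with unknown coordinates in the stated basis and equate coefficients in (L − 2·I) g = f
solving from the highest basis element down gives g = -(5/4)x^4 + (45/2)x^2 + (391/2)x + 355/4
check: L g = 45x^2 + 390x + 355/2
so L g − 2·g = (5/2)x^4 - x = f ✓

the image equals g(x) = -(5/4)x^4 + (45/2)x^2 + (391/2)x + 355/4


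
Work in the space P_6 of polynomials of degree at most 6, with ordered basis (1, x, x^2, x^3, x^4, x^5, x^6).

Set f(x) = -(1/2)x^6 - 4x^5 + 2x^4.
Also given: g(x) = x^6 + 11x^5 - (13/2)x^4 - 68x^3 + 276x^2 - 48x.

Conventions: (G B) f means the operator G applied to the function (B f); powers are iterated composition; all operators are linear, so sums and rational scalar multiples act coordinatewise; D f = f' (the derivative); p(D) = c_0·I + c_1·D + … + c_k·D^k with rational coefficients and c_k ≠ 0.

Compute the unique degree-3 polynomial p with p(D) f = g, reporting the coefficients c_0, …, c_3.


c_0 = -2, c_1 = -1, c_2 = 3/2, c_3 = -1

D^0 f = -(1/2)x^6 - 4x^5 + 2x^4
D^1 f = -3x^5 - 20x^4 + 8x^3
D^2 f = -15x^4 - 80x^3 + 24x^2
D^3 f = -60x^3 - 240x^2 + 48x
matching coefficients of g against c_0 f + c_1 Df + … from the top degree down determines the c_i
solution: c_0 = -2, c_1 = -1, c_2 = 3/2, c_3 = -1


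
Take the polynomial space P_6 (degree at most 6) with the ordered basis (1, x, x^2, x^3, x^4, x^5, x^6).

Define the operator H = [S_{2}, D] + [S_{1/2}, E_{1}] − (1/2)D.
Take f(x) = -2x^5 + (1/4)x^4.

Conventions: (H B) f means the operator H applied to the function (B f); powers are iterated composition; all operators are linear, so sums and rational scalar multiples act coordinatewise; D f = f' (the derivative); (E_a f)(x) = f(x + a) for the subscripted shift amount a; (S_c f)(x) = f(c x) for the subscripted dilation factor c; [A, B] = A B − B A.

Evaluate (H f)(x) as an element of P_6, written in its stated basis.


D f = -10x^4 + x^3
S_{2} D f = -160x^4 + 8x^3
S_{2} f = -64x^5 + 4x^4
D S_{2} f = -320x^4 + 16x^3
[S_{2}, D] f = 160x^4 - 8x^3
E_{1} f = -2x^5 - (39/4)x^4 - 19x^3 - (37/2)x^2 - 9x - 7/4
S_{1/2} E_{1} f = -(1/16)x^5 - (39/64)x^4 - (19/8)x^3 - (37/8)x^2 - (9/2)x - 7/4
S_{1/2} f = -(1/16)x^5 + (1/64)x^4
E_{1} S_{1/2} f = -(1/16)x^5 - (19/64)x^4 - (9/16)x^3 - (17/32)x^2 - (1/4)x - 3/64
[S_{1/2}, E_{1}] f = -(5/16)x^4 - (29/16)x^3 - (131/32)x^2 - (17/4)x - 109/64
D f = -10x^4 + x^3
(-(1/2)D) f = 5x^4 - (1/2)x^3
([S_{2}, D] + [S_{1/2}, E_{1}] − (1/2)D) f = (2635/16)x^4 - (165/16)x^3 - (131/32)x^2 - (17/4)x - 109/64

the image equals g(x) = (2635/16)x^4 - (165/16)x^3 - (131/32)x^2 - (17/4)x - 109/64


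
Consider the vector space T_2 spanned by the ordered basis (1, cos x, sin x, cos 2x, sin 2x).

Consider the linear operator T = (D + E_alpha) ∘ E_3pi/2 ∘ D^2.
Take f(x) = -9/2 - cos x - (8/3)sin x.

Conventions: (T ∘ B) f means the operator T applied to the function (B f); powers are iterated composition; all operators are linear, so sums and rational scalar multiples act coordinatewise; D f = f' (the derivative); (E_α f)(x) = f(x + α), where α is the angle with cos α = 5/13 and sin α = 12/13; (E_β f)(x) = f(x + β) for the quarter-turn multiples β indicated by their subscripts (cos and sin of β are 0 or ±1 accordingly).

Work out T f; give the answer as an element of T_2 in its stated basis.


g(x) = (35/39)cos x + (215/39)sin x

D f = -(8/3)cos x + sin x
D D f = cos x + (8/3)sin x
E_3pi/2 D^2 f = -(8/3)cos x + sin x
D E_3pi/2 D^2 f = cos x + (8/3)sin x
E_alpha E_3pi/2 D^2 f = -(4/39)cos x + (37/13)sin x
(D + E_alpha) E_3pi/2 D^2 f = (35/39)cos x + (215/39)sin x


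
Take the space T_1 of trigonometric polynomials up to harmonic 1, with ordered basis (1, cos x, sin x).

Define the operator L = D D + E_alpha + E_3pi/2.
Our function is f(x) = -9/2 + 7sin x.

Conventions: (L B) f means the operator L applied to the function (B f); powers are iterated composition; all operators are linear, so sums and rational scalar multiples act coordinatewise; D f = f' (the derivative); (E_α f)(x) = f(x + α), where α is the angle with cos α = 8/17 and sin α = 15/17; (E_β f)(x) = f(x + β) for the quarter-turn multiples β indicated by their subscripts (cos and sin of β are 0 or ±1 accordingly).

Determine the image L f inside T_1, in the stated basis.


D f = 7cos x
D D f = -7sin x
E_alpha f = -9/2 + (105/17)cos x + (56/17)sin x
E_3pi/2 f = -9/2 - 7cos x
(D D + E_alpha + E_3pi/2) f = -9 - (14/17)cos x - (63/17)sin x

g(x) = -9 - (14/17)cos x - (63/17)sin x


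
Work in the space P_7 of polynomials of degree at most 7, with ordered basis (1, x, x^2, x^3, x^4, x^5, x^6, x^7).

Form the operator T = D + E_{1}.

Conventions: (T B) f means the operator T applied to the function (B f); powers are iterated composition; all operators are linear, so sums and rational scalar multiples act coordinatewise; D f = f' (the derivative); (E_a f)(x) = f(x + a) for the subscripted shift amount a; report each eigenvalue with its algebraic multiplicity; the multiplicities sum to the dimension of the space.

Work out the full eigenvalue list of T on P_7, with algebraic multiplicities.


image of 1: 1
image of x: x + 2
image of x^2: x^2 + 4x + 1
image of x^3: x^3 + 6x^2 + 3x + 1
image of x^4: x^4 + 8x^3 + 6x^2 + 4x + 1
image of x^5: x^5 + 10x^4 + 10x^3 + 10x^2 + 5x + 1
image of x^6: x^6 + 12x^5 + 15x^4 + 20x^3 + 15x^2 + 6x + 1
image of x^7: x^7 + 14x^6 + 21x^5 + 35x^4 + 35x^3 + 21x^2 + 7x + 1
the matrix is upper triangular; its diagonal is (1, 1, 1, 1, 1, 1, 1, 1)
for a triangular matrix the eigenvalues are the diagonal entries, with algebraic multiplicity their repetition count

λ = 1 (multiplicity 8)


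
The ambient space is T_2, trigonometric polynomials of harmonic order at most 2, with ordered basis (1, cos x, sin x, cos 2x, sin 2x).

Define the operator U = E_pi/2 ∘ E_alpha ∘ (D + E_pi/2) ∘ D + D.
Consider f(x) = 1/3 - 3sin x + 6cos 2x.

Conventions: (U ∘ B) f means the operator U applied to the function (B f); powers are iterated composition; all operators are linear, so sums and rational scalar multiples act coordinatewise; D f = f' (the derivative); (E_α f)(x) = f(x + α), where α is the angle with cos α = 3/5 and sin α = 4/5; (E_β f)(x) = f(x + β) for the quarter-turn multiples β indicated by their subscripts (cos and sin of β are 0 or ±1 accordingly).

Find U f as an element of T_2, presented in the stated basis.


g(x) = (3/5)cos x - (24/5)sin x - (456/25)cos 2x - (792/25)sin 2x

D f = -3cos x - 12sin 2x
D D f = 3sin x - 24cos 2x
E_pi/2 D f = 3sin x + 12sin 2x
(D + E_pi/2) D f = 6sin x - 24cos 2x + 12sin 2x
E_alpha (D + E_pi/2) D f = (24/5)cos x + (18/5)sin x + (456/25)cos 2x + (492/25)sin 2x
E_pi/2 E_alpha (D + E_pi/2) D f = (18/5)cos x - (24/5)sin x - (456/25)cos 2x - (492/25)sin 2x
D f = -3cos x - 12sin 2x
(E_pi/2 ∘ E_alpha ∘ (D + E_pi/2) ∘ D + D) f = (3/5)cos x - (24/5)sin x - (456/25)cos 2x - (792/25)sin 2x


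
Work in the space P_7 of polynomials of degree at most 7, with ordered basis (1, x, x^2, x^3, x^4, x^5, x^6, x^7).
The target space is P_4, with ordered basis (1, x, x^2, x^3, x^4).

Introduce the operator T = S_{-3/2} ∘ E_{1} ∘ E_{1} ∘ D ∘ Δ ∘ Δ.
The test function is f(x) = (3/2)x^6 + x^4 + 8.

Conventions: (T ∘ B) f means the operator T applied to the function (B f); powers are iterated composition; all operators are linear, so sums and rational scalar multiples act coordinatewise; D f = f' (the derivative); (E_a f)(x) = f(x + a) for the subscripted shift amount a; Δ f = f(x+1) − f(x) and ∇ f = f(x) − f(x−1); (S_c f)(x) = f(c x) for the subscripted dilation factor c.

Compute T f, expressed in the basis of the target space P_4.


the image equals g(x) = -(1215/2)x^3 + 3645x^2 - 7461x + 5202

Δ f = 9x^5 + (45/2)x^4 + 34x^3 + (57/2)x^2 + 13x + 5/2
Δ Δ f = 45x^4 + 180x^3 + 327x^2 + 294x + 107
D (Δ ∘ Δ) f = 180x^3 + 540x^2 + 654x + 294
E_{1} D (Δ ∘ Δ) f = 180x^3 + 1080x^2 + 2274x + 1668
E_{1} (E_{1} ∘ D) (Δ ∘ Δ) f = 180x^3 + 1620x^2 + 4974x + 5202
S_{-3/2} E_{1} (E_{1} ∘ D) (Δ ∘ Δ) f = -(1215/2)x^3 + 3645x^2 - 7461x + 5202


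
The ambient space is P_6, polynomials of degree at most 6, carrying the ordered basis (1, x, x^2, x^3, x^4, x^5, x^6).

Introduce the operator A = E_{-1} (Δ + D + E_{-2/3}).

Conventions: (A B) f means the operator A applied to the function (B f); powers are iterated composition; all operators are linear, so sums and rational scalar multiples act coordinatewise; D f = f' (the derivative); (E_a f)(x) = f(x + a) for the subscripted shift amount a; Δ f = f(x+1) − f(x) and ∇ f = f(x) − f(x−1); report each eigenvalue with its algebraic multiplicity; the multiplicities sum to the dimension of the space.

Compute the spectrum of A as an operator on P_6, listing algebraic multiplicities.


λ = 1 (multiplicity 7)

image of 1: 1
image of x: x + 1/3
image of x^2: x^2 + (2/3)x - 2/9
image of x^3: x^3 + x^2 - (2/3)x - 17/27
image of x^4: x^4 + (4/3)x^3 - (4/3)x^2 - (68/27)x + 220/81
image of x^5: x^5 + (5/3)x^4 - (20/9)x^3 - (170/27)x^2 + (1100/81)x - 1667/243
image of x^6: x^6 + 2x^5 - (10/3)x^4 - (340/27)x^3 + (1100/27)x^2 - (3334/81)x + 10522/729
the matrix is upper triangular; its diagonal is (1, 1, 1, 1, 1, 1, 1)
for a triangular matrix the eigenvalues are the diagonal entries, with algebraic multiplicity their repetition count


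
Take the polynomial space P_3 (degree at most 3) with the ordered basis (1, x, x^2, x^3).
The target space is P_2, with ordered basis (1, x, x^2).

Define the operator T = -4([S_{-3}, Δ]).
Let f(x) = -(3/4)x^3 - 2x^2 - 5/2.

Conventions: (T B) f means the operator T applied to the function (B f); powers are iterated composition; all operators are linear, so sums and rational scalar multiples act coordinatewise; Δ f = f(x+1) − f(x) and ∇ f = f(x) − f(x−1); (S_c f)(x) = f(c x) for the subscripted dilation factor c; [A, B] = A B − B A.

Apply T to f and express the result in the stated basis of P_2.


g(x) = 324x^2 + 24x + 20

Δ f = -(9/4)x^2 - (25/4)x - 11/4
S_{-3} Δ f = -(81/4)x^2 + (75/4)x - 11/4
S_{-3} f = (81/4)x^3 - 18x^2 - 5/2
Δ S_{-3} f = (243/4)x^2 + (99/4)x + 9/4
[S_{-3}, Δ] f = -81x^2 - 6x - 5
(-4([S_{-3}, Δ])) f = 324x^2 + 24x + 20


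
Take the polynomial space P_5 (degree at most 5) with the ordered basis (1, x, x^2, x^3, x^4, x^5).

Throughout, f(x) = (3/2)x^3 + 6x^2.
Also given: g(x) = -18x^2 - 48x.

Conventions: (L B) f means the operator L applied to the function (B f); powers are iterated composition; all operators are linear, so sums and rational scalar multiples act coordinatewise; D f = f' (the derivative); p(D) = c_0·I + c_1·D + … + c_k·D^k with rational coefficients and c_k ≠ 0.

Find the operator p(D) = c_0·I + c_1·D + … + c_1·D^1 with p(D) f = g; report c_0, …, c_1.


D^0 f = (3/2)x^3 + 6x^2
D^1 f = (9/2)x^2 + 12x
matching coefficients of g against c_0 f + c_1 Df + … from the top degree down determines the c_i
solution: c_0 = 0, c_1 = -4

p(D) = -4·D, i.e. c_0 = 0, c_1 = -4


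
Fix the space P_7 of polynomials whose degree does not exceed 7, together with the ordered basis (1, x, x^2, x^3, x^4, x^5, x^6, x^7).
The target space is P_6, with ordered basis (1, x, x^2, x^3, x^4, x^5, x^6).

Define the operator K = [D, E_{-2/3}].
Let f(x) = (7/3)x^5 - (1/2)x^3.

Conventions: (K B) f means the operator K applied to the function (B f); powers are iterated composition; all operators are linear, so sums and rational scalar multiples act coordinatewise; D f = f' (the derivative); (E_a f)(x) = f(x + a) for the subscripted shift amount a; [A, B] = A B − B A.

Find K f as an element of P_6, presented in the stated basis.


E_{-2/3} f = (7/3)x^5 - (70/9)x^4 + (533/54)x^3 - (479/81)x^2 + (398/243)x - 116/729
D E_{-2/3} f = (35/3)x^4 - (280/9)x^3 + (533/18)x^2 - (958/81)x + 398/243
D f = (35/3)x^4 - (3/2)x^2
E_{-2/3} D f = (35/3)x^4 - (280/9)x^3 + (533/18)x^2 - (958/81)x + 398/243
[D, E_{-2/3}] f = 0

g(x) = 0


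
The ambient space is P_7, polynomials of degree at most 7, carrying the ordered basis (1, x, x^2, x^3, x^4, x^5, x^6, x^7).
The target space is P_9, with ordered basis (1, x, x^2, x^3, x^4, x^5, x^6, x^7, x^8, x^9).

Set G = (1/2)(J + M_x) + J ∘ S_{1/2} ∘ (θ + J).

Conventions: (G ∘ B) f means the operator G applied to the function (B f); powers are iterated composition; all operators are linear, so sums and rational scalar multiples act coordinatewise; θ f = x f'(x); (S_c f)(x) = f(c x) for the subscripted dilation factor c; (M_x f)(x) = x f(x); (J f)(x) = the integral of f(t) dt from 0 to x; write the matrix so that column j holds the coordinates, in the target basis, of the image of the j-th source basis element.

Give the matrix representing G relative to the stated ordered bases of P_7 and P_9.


the matrix is [[0, 0, 0, 0, 0, 0, 0, 0]; [1, 0, 0, 0, 0, 0, 0, 0]; [1/4, 1, 0, 0, 0, 0, 0, 0]; [0, 1/24, 5/6, 0, 0, 0, 0, 0]; [0, 0, 1/96, 23/32, 0, 0, 0, 0]; [0, 0, 0, 1/320, 13/20, 0, 0, 0]; [0, 0, 0, 0, 1/960, 39/64, 0, 0]; [0, 0, 0, 0, 0, 1/2688, 131/224, 0]; [0, 0, 0, 0, 0, 0, 1/7168, 583/1024]; [0, 0, 0, 0, 0, 0, 0, 1/18432]] (rows listed top to bottom)

image of 1: (1/4)x^2 + x
image of x: (1/24)x^3 + x^2
image of x^2: (1/96)x^4 + (5/6)x^3
image of x^3: (1/320)x^5 + (23/32)x^4
image of x^4: (1/960)x^6 + (13/20)x^5
image of x^5: (1/2688)x^7 + (39/64)x^6
image of x^6: (1/7168)x^8 + (131/224)x^7
image of x^7: (1/18432)x^9 + (583/1024)x^8
each image's coordinates form column j of the matrix
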